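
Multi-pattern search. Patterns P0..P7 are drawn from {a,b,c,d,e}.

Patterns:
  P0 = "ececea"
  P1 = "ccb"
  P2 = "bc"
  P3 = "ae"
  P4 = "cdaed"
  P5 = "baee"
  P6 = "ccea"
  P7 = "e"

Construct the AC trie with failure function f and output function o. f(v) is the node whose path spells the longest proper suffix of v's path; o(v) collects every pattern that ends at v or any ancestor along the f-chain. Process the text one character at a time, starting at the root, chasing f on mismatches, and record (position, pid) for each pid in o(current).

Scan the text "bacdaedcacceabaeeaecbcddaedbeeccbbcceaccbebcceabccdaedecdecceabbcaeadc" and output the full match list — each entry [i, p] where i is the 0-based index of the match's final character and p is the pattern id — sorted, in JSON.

Build automaton:
Trie (insert patterns):
  n0 'ε': a→12 b→10 c→7 e→1
  n1 'e': c→2  [P7 ends]
  n2 'ec': e→3
  n3 'ece': c→4
  n4 'ecec': e→5
  n5 'ecece': a→6
  n6 'ececea': ·  [P0 ends]
  n7 'c': c→8 d→14
  n8 'cc': b→9 e→21
  n9 'ccb': ·  [P1 ends]
  n10 'b': a→18 c→11
  n11 'bc': ·  [P2 ends]
  n12 'a': e→13
  n13 'ae': ·  [P3 ends]
  n14 'cd': a→15
  n15 'cda': e→16
  n16 'cdae': d→17
  n17 'cdaed': ·  [P4 ends]
  n18 'ba': e→19
  n19 'bae': e→20
  n20 'baee': ·  [P5 ends]
  n21 'cce': a→22
  n22 'ccea': ·  [P6 ends]

BFS fail/out derivation:
  n1('e'): parent n0 fail=0; on 'e' 0 → fail=0;  out {7}∪∅={7}
  n7('c'): parent n0 fail=0; on 'c' 0 → fail=0;  out ∅∪∅=∅
  n10('b'): parent n0 fail=0; on 'b' 0 → fail=0;  out ∅∪∅=∅
  n12('a'): parent n0 fail=0; on 'a' 0 → fail=0;  out ∅∪∅=∅
  n2('ec'): parent n1 fail=0; on 'c' 0 → fail=7;  out ∅∪∅=∅
  n8('cc'): parent n7 fail=0; on 'c' 0 → fail=7;  out ∅∪∅=∅
  n11('bc'): parent n10 fail=0; on 'c' 0 → fail=7;  out {2}∪∅={2}
  n13('ae'): parent n12 fail=0; on 'e' 0 → fail=1;  out {3}∪{7}={3,7}
  n14('cd'): parent n7 fail=0; on 'd' 0 → fail=0;  out ∅∪∅=∅
  n18('ba'): parent n10 fail=0; on 'a' 0 → fail=12;  out ∅∪∅=∅
  n3('ece'): parent n2 fail=7; on 'e' 7→0 → fail=1;  out ∅∪{7}={7}
  n9('ccb'): parent n8 fail=7; on 'b' 7→0 → fail=10;  out {1}∪∅={1}
  n15('cda'): parent n14 fail=0; on 'a' 0 → fail=12;  out ∅∪∅=∅
  n19('bae'): parent n18 fail=12; on 'e' 12 → fail=13;  out ∅∪{3,7}={3,7}
  n21('cce'): parent n8 fail=7; on 'e' 7→0 → fail=1;  out ∅∪{7}={7}
  n4('ecec'): parent n3 fail=1; on 'c' 1 → fail=2;  out ∅∪∅=∅
  n16('cdae'): parent n15 fail=12; on 'e' 12 → fail=13;  out ∅∪{3,7}={3,7}
  n20('baee'): parent n19 fail=13; on 'e' 13→1→0 → fail=1;  out {5}∪{7}={5,7}
  n22('ccea'): parent n21 fail=1; on 'a' 1→0 → fail=12;  out {6}∪∅={6}
  n5('ecece'): parent n4 fail=2; on 'e' 2 → fail=3;  out ∅∪{7}={7}
  n17('cdaed'): parent n16 fail=13; on 'd' 13→1→0 → fail=0;  out {4}∪∅={4}
  n6('ececea'): parent n5 fail=3; on 'a' 3→1→0 → fail=12;  out {0}∪∅={0}

Scan:
[0] read 'b'  n0⇒n10
[1] read 'a'  n10⇒n18
[2] read 'c'  n18⇒n7 (via fail)
[3] read 'd'  n7⇒n14
[4] read 'a'  n14⇒n15
[5] read 'e'  n15⇒n16  → match P3@[4:5],P7@[5:5]
[6] read 'd'  n16⇒n17  → match P4@[2:6]
[7] read 'c'  n17⇒n7 (via fail)
[8] read 'a'  n7⇒n12 (via fail)
[9] read 'c'  n12⇒n7 (via fail)
[10] read 'c'  n7⇒n8
[11] read 'e'  n8⇒n21  → match P7@[11:11]
[12] read 'a'  n21⇒n22  → match P6@[9:12]
[13] read 'b'  n22⇒n10 (via fail)
[14] read 'a'  n10⇒n18
[15] read 'e'  n18⇒n19  → match P3@[14:15],P7@[15:15]
[16] read 'e'  n19⇒n20  → match P5@[13:16],P7@[16:16]
[17] read 'a'  n20⇒n12 (via fail)
[18] read 'e'  n12⇒n13  → match P3@[17:18],P7@[18:18]
[19] read 'c'  n13⇒n2 (via fail)
[20] read 'b'  n2⇒n10 (via fail)
[21] read 'c'  n10⇒n11  → match P2@[20:21]
[22] read 'd'  n11⇒n14 (via fail)
[23] read 'd'  n14⇒n0 (via fail)
[24] read 'a'  n0⇒n12
[25] read 'e'  n12⇒n13  → match P3@[24:25],P7@[25:25]
[26] read 'd'  n13⇒n0 (via fail)
[27] read 'b'  n0⇒n10
[28] read 'e'  n10⇒n1 (via fail)  → match P7@[28:28]
[29] read 'e'  n1⇒n1 (via fail)  → match P7@[29:29]
[30] read 'c'  n1⇒n2
[31] read 'c'  n2⇒n8 (via fail)
[32] read 'b'  n8⇒n9  → match P1@[30:32]
[33] read 'b'  n9⇒n10 (via fail)
[34] read 'c'  n10⇒n11  → match P2@[33:34]
[35] read 'c'  n11⇒n8 (via fail)
[36] read 'e'  n8⇒n21  → match P7@[36:36]
[37] read 'a'  n21⇒n22  → match P6@[34:37]
[38] read 'c'  n22⇒n7 (via fail)
[39] read 'c'  n7⇒n8
[40] read 'b'  n8⇒n9  → match P1@[38:40]
[41] read 'e'  n9⇒n1 (via fail)  → match P7@[41:41]
[42] read 'b'  n1⇒n10 (via fail)
[43] read 'c'  n10⇒n11  → match P2@[42:43]
[44] read 'c'  n11⇒n8 (via fail)
[45] read 'e'  n8⇒n21  → match P7@[45:45]
[46] read 'a'  n21⇒n22  → match P6@[43:46]
[47] read 'b'  n22⇒n10 (via fail)
[48] read 'c'  n10⇒n11  → match P2@[47:48]
[49] read 'c'  n11⇒n8 (via fail)
[50] read 'd'  n8⇒n14 (via fail)
[51] read 'a'  n14⇒n15
[52] read 'e'  n15⇒n16  → match P3@[51:52],P7@[52:52]
[53] read 'd'  n16⇒n17  → match P4@[49:53]
[54] read 'e'  n17⇒n1 (via fail)  → match P7@[54:54]
[55] read 'c'  n1⇒n2
[56] read 'd'  n2⇒n14 (via fail)
[57] read 'e'  n14⇒n1 (via fail)  → match P7@[57:57]
[58] read 'c'  n1⇒n2
[59] read 'c'  n2⇒n8 (via fail)
[60] read 'e'  n8⇒n21  → match P7@[60:60]
[61] read 'a'  n21⇒n22  → match P6@[58:61]
[62] read 'b'  n22⇒n10 (via fail)
[63] read 'b'  n10⇒n10 (via fail)
[64] read 'c'  n10⇒n11  → match P2@[63:64]
[65] read 'a'  n11⇒n12 (via fail)
[66] read 'e'  n12⇒n13  → match P3@[65:66],P7@[66:66]
[67] read 'a'  n13⇒n12 (via fail)
[68] read 'd'  n12⇒n0 (via fail)
[69] read 'c'  n0⇒n7

Matches: [[5,3],[5,7],[6,4],[11,7],[12,6],[15,3],[15,7],[16,5],[16,7],[18,3],[18,7],[21,2],[25,3],[25,7],[28,7],[29,7],[32,1],[34,2],[36,7],[37,6],[40,1],[41,7],[43,2],[45,7],[46,6],[48,2],[52,3],[52,7],[53,4],[54,7],[57,7],[60,7],[61,6],[64,2],[66,3],[66,7]]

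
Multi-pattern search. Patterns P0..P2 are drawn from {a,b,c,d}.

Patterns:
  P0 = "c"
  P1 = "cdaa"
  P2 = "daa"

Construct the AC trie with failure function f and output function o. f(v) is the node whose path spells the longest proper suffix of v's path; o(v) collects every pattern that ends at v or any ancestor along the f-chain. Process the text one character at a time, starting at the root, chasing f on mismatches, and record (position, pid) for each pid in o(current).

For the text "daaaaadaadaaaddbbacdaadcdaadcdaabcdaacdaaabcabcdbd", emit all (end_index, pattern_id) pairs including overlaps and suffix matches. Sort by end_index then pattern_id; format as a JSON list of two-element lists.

Build:
Trie nodes:
  0='ε' goto c→1 d→5
  1='c' goto d→2  [P0 ends]
  2='cd' goto a→3
  3='cda' goto a→4
  4='cdaa' goto ·  [P1 ends]
  5='d' goto a→6
  6='da' goto a→7
  7='daa' goto ·  [P2 ends]

BFS fail/out derivation:
  n1('c'): parent n0 fail=0; on 'c' 0 → fail=0;  out {0}∪∅={0}
  n5('d'): parent n0 fail=0; on 'd' 0 → fail=0;  out ∅∪∅=∅
  n2('cd'): parent n1 fail=0; on 'd' 0 → fail=5;  out ∅∪∅=∅
  n6('da'): parent n5 fail=0; on 'a' 0 → fail=0;  out ∅∪∅=∅
  n3('cda'): parent n2 fail=5; on 'a' 5 → fail=6;  out ∅∪∅=∅
  n7('daa'): parent n6 fail=0; on 'a' 0 → fail=0;  out {2}∪∅={2}
  n4('cdaa'): parent n3 fail=6; on 'a' 6 → fail=7;  out {1}∪{2}={1,2}

Scan:
[0] read 'd'  n0⇒n5
[1] read 'a'  n5⇒n6
[2] read 'a'  n6⇒n7  emit P2@[0:2]
[3] read 'a'  n7⇒n0 ·f
[4] read 'a'  n0⇒n0
[5] read 'a'  n0⇒n0
[6] read 'd'  n0⇒n5
[7] read 'a'  n5⇒n6
[8] read 'a'  n6⇒n7  emit P2@[6:8]
[9] read 'd'  n7⇒n5 ·f
[10] read 'a'  n5⇒n6
[11] read 'a'  n6⇒n7  emit P2@[9:11]
[12] read 'a'  n7⇒n0 ·f
[13] read 'd'  n0⇒n5
[14] read 'd'  n5⇒n5 ·f
[15] read 'b'  n5⇒n0 ·f
[16] read 'b'  n0⇒n0
[17] read 'a'  n0⇒n0
[18] read 'c'  n0⇒n1  emit P0@[18:18]
[19] read 'd'  n1⇒n2
[20] read 'a'  n2⇒n3
[21] read 'a'  n3⇒n4  emit P1@[18:21],P2@[19:21]
[22] read 'd'  n4⇒n5 ·f
[23] read 'c'  n5⇒n1 ·f  emit P0@[23:23]
[24] read 'd'  n1⇒n2
[25] read 'a'  n2⇒n3
[26] read 'a'  n3⇒n4  emit P1@[23:26],P2@[24:26]
[27] read 'd'  n4⇒n5 ·f
[28] read 'c'  n5⇒n1 ·f  emit P0@[28:28]
[29] read 'd'  n1⇒n2
[30] read 'a'  n2⇒n3
[31] read 'a'  n3⇒n4  emit P1@[28:31],P2@[29:31]
[32] read 'b'  n4⇒n0 ·f
[33] read 'c'  n0⇒n1  emit P0@[33:33]
[34] read 'd'  n1⇒n2
[35] read 'a'  n2⇒n3
[36] read 'a'  n3⇒n4  emit P1@[33:36],P2@[34:36]
[37] read 'c'  n4⇒n1 ·f  emit P0@[37:37]
[38] read 'd'  n1⇒n2
[39] read 'a'  n2⇒n3
[40] read 'a'  n3⇒n4  emit P1@[37:40],P2@[38:40]
[41] read 'a'  n4⇒n0 ·f
[42] read 'b'  n0⇒n0
[43] read 'c'  n0⇒n1  emit P0@[43:43]
[44] read 'a'  n1⇒n0 ·f
[45] read 'b'  n0⇒n0
[46] read 'c'  n0⇒n1  emit P0@[46:46]
[47] read 'd'  n1⇒n2
[48] read 'b'  n2⇒n0 ·f
[49] read 'd'  n0⇒n5

Matches: [[2,2],[8,2],[11,2],[18,0],[21,1],[21,2],[23,0],[26,1],[26,2],[28,0],[31,1],[31,2],[33,0],[36,1],[36,2],[37,0],[40,1],[40,2],[43,0],[46,0]]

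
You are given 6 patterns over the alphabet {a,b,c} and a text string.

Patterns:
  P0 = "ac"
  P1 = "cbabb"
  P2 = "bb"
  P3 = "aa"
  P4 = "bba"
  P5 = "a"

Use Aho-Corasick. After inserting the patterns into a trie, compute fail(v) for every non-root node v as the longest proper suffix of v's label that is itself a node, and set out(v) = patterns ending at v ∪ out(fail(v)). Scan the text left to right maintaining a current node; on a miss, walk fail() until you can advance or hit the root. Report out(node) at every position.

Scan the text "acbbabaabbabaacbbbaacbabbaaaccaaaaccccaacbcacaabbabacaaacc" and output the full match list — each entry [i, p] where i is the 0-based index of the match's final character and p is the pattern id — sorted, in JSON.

Build:
Trie (insert patterns):
  0='ε' goto a→1 b→8 c→3
  1='a' goto a→10 c→2  ←P5
  2='ac' goto ·  ←P0
  3='c' goto b→4
  4='cb' goto a→5
  5='cba' goto b→6
  6='cbab' goto b→7
  7='cbabb' goto ·  ←P1
  8='b' goto b→9
  9='bb' goto a→11  ←P2
  10='aa' goto ·  ←P3
  11='bba' goto ·  ←P4

BFS fail/out derivation:
  fail(1) 'a': from fail(0)=0 chase 'a': 0 ⇒ 0;  out={5}∪out(0)={5}
  fail(3) 'c': from fail(0)=0 chase 'c': 0 ⇒ 0;  out=∅∪out(0)=∅
  fail(8) 'b': from fail(0)=0 chase 'b': 0 ⇒ 0;  out=∅∪out(0)=∅
  fail(2) 'ac': from fail(1)=0 chase 'c': 0 ⇒ 3;  out={0}∪out(3)={0}
  fail(4) 'cb': from fail(3)=0 chase 'b': 0 ⇒ 8;  out=∅∪out(8)=∅
  fail(9) 'bb': from fail(8)=0 chase 'b': 0 ⇒ 8;  out={2}∪out(8)={2}
  fail(10) 'aa': from fail(1)=0 chase 'a': 0 ⇒ 1;  out={3}∪out(1)={3,5}
  fail(5) 'cba': from fail(4)=8 chase 'a': 8→0 ⇒ 1;  out=∅∪out(1)={5}
  fail(11) 'bba': from fail(9)=8 chase 'a': 8→0 ⇒ 1;  out={4}∪out(1)={4,5}
  fail(6) 'cbab': from fail(5)=1 chase 'b': 1→0 ⇒ 8;  out=∅∪out(8)=∅
  fail(7) 'cbabb': from fail(6)=8 chase 'b': 8 ⇒ 9;  out={1}∪out(9)={1,2}

Run:
i=0 'a': node 0→1  → match P5@[0:0]
i=1 'c': node 1→2  → match P0@[0:1]
i=2 'b': node 2→4 (fail-walked)
i=3 'b': node 4→9 (fail-walked)  → match P2@[2:3]
i=4 'a': node 9→11  → match P4@[2:4],P5@[4:4]
i=5 'b': node 11→8 (fail-walked)
i=6 'a': node 8→1 (fail-walked)  → match P5@[6:6]
i=7 'a': node 1→10  → match P3@[6:7],P5@[7:7]
i=8 'b': node 10→8 (fail-walked)
i=9 'b': node 8→9  → match P2@[8:9]
i=10 'a': node 9→11  → match P4@[8:10],P5@[10:10]
i=11 'b': node 11→8 (fail-walked)
i=12 'a': node 8→1 (fail-walked)  → match P5@[12:12]
i=13 'a': node 1→10  → match P3@[12:13],P5@[13:13]
i=14 'c': node 10→2 (fail-walked)  → match P0@[13:14]
i=15 'b': node 2→4 (fail-walked)
i=16 'b': node 4→9 (fail-walked)  → match P2@[15:16]
i=17 'b': node 9→9 (fail-walked)  → match P2@[16:17]
i=18 'a': node 9→11  → match P4@[16:18],P5@[18:18]
i=19 'a': node 11→10 (fail-walked)  → match P3@[18:19],P5@[19:19]
i=20 'c': node 10→2 (fail-walked)  → match P0@[19:20]
i=21 'b': node 2→4 (fail-walked)
i=22 'a': node 4→5  → match P5@[22:22]
i=23 'b': node 5→6
i=24 'b': node 6→7  → match P1@[20:24],P2@[23:24]
i=25 'a': node 7→11 (fail-walked)  → match P4@[23:25],P5@[25:25]
i=26 'a': node 11→10 (fail-walked)  → match P3@[25:26],P5@[26:26]
i=27 'a': node 10→10 (fail-walked)  → match P3@[26:27],P5@[27:27]
i=28 'c': node 10→2 (fail-walked)  → match P0@[27:28]
i=29 'c': node 2→3 (fail-walked)
i=30 'a': node 3→1 (fail-walked)  → match P5@[30:30]
i=31 'a': node 1→10  → match P3@[30:31],P5@[31:31]
i=32 'a': node 10→10 (fail-walked)  → match P3@[31:32],P5@[32:32]
i=33 'a': node 10→10 (fail-walked)  → match P3@[32:33],P5@[33:33]
i=34 'c': node 10→2 (fail-walked)  → match P0@[33:34]
i=35 'c': node 2→3 (fail-walked)
i=36 'c': node 3→3 (fail-walked)
i=37 'c': node 3→3 (fail-walked)
i=38 'a': node 3→1 (fail-walked)  → match P5@[38:38]
i=39 'a': node 1→10  → match P3@[38:39],P5@[39:39]
i=40 'c': node 10→2 (fail-walked)  → match P0@[39:40]
i=41 'b': node 2→4 (fail-walked)
i=42 'c': node 4→3 (fail-walked)
i=43 'a': node 3→1 (fail-walked)  → match P5@[43:43]
i=44 'c': node 1→2  → match P0@[43:44]
i=45 'a': node 2→1 (fail-walked)  → match P5@[45:45]
i=46 'a': node 1→10  → match P3@[45:46],P5@[46:46]
i=47 'b': node 10→8 (fail-walked)
i=48 'b': node 8→9  → match P2@[47:48]
i=49 'a': node 9→11  → match P4@[47:49],P5@[49:49]
i=50 'b': node 11→8 (fail-walked)
i=51 'a': node 8→1 (fail-walked)  → match P5@[51:51]
i=52 'c': node 1→2  → match P0@[51:52]
i=53 'a': node 2→1 (fail-walked)  → match P5@[53:53]
i=54 'a': node 1→10  → match P3@[53:54],P5@[54:54]
i=55 'a': node 10→10 (fail-walked)  → match P3@[54:55],P5@[55:55]
i=56 'c': node 10→2 (fail-walked)  → match P0@[55:56]
i=57 'c': node 2→3 (fail-walked)

Result: [[0,5],[1,0],[3,2],[4,4],[4,5],[6,5],[7,3],[7,5],[9,2],[10,4],[10,5],[12,5],[13,3],[13,5],[14,0],[16,2],[17,2],[18,4],[18,5],[19,3],[19,5],[20,0],[22,5],[24,1],[24,2],[25,4],[25,5],[26,3],[26,5],[27,3],[27,5],[28,0],[30,5],[31,3],[31,5],[32,3],[32,5],[33,3],[33,5],[34,0],[38,5],[39,3],[39,5],[40,0],[43,5],[44,0],[45,5],[46,3],[46,5],[48,2],[49,4],[49,5],[51,5],[52,0],[53,5],[54,3],[54,5],[55,3],[55,5],[56,0]]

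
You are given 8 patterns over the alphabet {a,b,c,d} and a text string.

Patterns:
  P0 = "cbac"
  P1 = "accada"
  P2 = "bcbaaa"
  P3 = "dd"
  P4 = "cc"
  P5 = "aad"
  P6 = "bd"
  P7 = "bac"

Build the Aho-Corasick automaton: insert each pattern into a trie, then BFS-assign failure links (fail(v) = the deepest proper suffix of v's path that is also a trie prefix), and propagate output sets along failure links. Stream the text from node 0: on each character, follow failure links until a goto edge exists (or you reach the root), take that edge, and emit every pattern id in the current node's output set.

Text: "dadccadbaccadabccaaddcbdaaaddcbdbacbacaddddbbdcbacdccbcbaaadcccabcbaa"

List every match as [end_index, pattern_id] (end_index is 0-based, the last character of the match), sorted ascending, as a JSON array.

Build:
Trie (insert patterns):
  n0 'ε': a→5 b→11 c→1 d→17
  n1 'c': b→2 c→19
  n2 'cb': a→3
  n3 'cba': c→4
  n4 'cbac': ·  ←P0
  n5 'a': a→20 c→6
  n6 'ac': c→7
  n7 'acc': a→8
  n8 'acca': d→9
  n9 'accad': a→10
  n10 'accada': ·  ←P1
  n11 'b': a→23 c→12 d→22
  n12 'bc': b→13
  n13 'bcb': a→14
  n14 'bcba': a→15
  n15 'bcbaa': a→16
  n16 'bcbaaa': ·  ←P2
  n17 'd': d→18
  n18 'dd': ·  ←P3
  n19 'cc': ·  ←P4
  n20 'aa': d→21
  n21 'aad': ·  ←P5
  n22 'bd': ·  ←P6
  n23 'ba': c→24
  n24 'bac': ·  ←P7

BFS fail/out derivation:
  fail(1) 'c': from fail(0)=0 chase 'c': 0 ⇒ 0;  out=∅∪out(0)=∅
  fail(5) 'a': from fail(0)=0 chase 'a': 0 ⇒ 0;  out=∅∪out(0)=∅
  fail(11) 'b': from fail(0)=0 chase 'b': 0 ⇒ 0;  out=∅∪out(0)=∅
  fail(17) 'd': from fail(0)=0 chase 'd': 0 ⇒ 0;  out=∅∪out(0)=∅
  fail(2) 'cb': from fail(1)=0 chase 'b': 0 ⇒ 11;  out=∅∪out(11)=∅
  fail(6) 'ac': from fail(5)=0 chase 'c': 0 ⇒ 1;  out=∅∪out(1)=∅
  fail(12) 'bc': from fail(11)=0 chase 'c': 0 ⇒ 1;  out=∅∪out(1)=∅
  fail(18) 'dd': from fail(17)=0 chase 'd': 0 ⇒ 17;  out={3}∪out(17)={3}
  fail(19) 'cc': from fail(1)=0 chase 'c': 0 ⇒ 1;  out={4}∪out(1)={4}
  fail(20) 'aa': from fail(5)=0 chase 'a': 0 ⇒ 5;  out=∅∪out(5)=∅
  fail(22) 'bd': from fail(11)=0 chase 'd': 0 ⇒ 17;  out={6}∪out(17)={6}
  fail(23) 'ba': from fail(11)=0 chase 'a': 0 ⇒ 5;  out=∅∪out(5)=∅
  fail(3) 'cba': from fail(2)=11 chase 'a': 11 ⇒ 23;  out=∅∪out(23)=∅
  fail(7) 'acc': from fail(6)=1 chase 'c': 1 ⇒ 19;  out=∅∪out(19)={4}
  fail(13) 'bcb': from fail(12)=1 chase 'b': 1 ⇒ 2;  out=∅∪out(2)=∅
  fail(21) 'aad': from fail(20)=5 chase 'd': 5→0 ⇒ 17;  out={5}∪out(17)={5}
  fail(24) 'bac': from fail(23)=5 chase 'c': 5 ⇒ 6;  out={7}∪out(6)={7}
  fail(4) 'cbac': from fail(3)=23 chase 'c': 23 ⇒ 24;  out={0}∪out(24)={0,7}
  fail(8) 'acca': from fail(7)=19 chase 'a': 19→1→0 ⇒ 5;  out=∅∪out(5)=∅
  fail(14) 'bcba': from fail(13)=2 chase 'a': 2 ⇒ 3;  out=∅∪out(3)=∅
  fail(9) 'accad': from fail(8)=5 chase 'd': 5→0 ⇒ 17;  out=∅∪out(17)=∅
  fail(15) 'bcbaa': from fail(14)=3 chase 'a': 3→23→5 ⇒ 20;  out=∅∪out(20)=∅
  fail(10) 'accada': from fail(9)=17 chase 'a': 17→0 ⇒ 5;  out={1}∪out(5)={1}
  fail(16) 'bcbaaa': from fail(15)=20 chase 'a': 20→5 ⇒ 20;  out={2}∪out(20)={2}

Text stream:
pos 0 'd': at 17
pos 1 'a': at 5 (fail-walked)
pos 2 'd': at 17 (fail-walked)
pos 3 'c': at 1 (fail-walked)
pos 4 'c': at 19  → match P4@[3:4]
pos 5 'a': at 5 (fail-walked)
pos 6 'd': at 17 (fail-walked)
pos 7 'b': at 11 (fail-walked)
pos 8 'a': at 23
pos 9 'c': at 24  → match P7@[7:9]
pos 10 'c': at 7 (fail-walked)  → match P4@[9:10]
pos 11 'a': at 8
pos 12 'd': at 9
pos 13 'a': at 10  → match P1@[8:13]
pos 14 'b': at 11 (fail-walked)
pos 15 'c': at 12
pos 16 'c': at 19 (fail-walked)  → match P4@[15:16]
pos 17 'a': at 5 (fail-walked)
pos 18 'a': at 20
pos 19 'd': at 21  → match P5@[17:19]
pos 20 'd': at 18 (fail-walked)  → match P3@[19:20]
pos 21 'c': at 1 (fail-walked)
pos 22 'b': at 2
pos 23 'd': at 22 (fail-walked)  → match P6@[22:23]
pos 24 'a': at 5 (fail-walked)
pos 25 'a': at 20
pos 26 'a': at 20 (fail-walked)
pos 27 'd': at 21  → match P5@[25:27]
pos 28 'd': at 18 (fail-walked)  → match P3@[27:28]
pos 29 'c': at 1 (fail-walked)
pos 30 'b': at 2
pos 31 'd': at 22 (fail-walked)  → match P6@[30:31]
pos 32 'b': at 11 (fail-walked)
pos 33 'a': at 23
pos 34 'c': at 24  → match P7@[32:34]
pos 35 'b': at 2 (fail-walked)
pos 36 'a': at 3
pos 37 'c': at 4  → match P0@[34:37],P7@[35:37]
pos 38 'a': at 5 (fail-walked)
pos 39 'd': at 17 (fail-walked)
pos 40 'd': at 18  → match P3@[39:40]
pos 41 'd': at 18 (fail-walked)  → match P3@[40:41]
pos 42 'd': at 18 (fail-walked)  → match P3@[41:42]
pos 43 'b': at 11 (fail-walked)
pos 44 'b': at 11 (fail-walked)
pos 45 'd': at 22  → match P6@[44:45]
pos 46 'c': at 1 (fail-walked)
pos 47 'b': at 2
pos 48 'a': at 3
pos 49 'c': at 4  → match P0@[46:49],P7@[47:49]
pos 50 'd': at 17 (fail-walked)
pos 51 'c': at 1 (fail-walked)
pos 52 'c': at 19  → match P4@[51:52]
pos 53 'b': at 2 (fail-walked)
pos 54 'c': at 12 (fail-walked)
pos 55 'b': at 13
pos 56 'a': at 14
pos 57 'a': at 15
pos 58 'a': at 16  → match P2@[53:58]
pos 59 'd': at 21 (fail-walked)  → match P5@[57:59]
pos 60 'c': at 1 (fail-walked)
pos 61 'c': at 19  → match P4@[60:61]
pos 62 'c': at 19 (fail-walked)  → match P4@[61:62]
pos 63 'a': at 5 (fail-walked)
pos 64 'b': at 11 (fail-walked)
pos 65 'c': at 12
pos 66 'b': at 13
pos 67 'a': at 14
pos 68 'a': at 15

Result: [[4,4],[9,7],[10,4],[13,1],[16,4],[19,5],[20,3],[23,6],[27,5],[28,3],[31,6],[34,7],[37,0],[37,7],[40,3],[41,3],[42,3],[45,6],[49,0],[49,7],[52,4],[58,2],[59,5],[61,4],[62,4]]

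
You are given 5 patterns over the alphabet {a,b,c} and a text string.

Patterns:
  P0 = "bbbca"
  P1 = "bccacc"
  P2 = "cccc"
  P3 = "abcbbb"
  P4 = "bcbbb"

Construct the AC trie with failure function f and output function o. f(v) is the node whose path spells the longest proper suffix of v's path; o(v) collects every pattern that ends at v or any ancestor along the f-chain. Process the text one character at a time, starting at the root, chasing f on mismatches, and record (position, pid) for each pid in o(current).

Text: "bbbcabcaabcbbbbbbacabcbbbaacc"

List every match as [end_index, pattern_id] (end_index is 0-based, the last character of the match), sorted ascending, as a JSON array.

Construct AC machine:
Trie (insert patterns):
  0='ε' goto a→15 b→1 c→11
  1='b' goto b→2 c→6
  2='bb' goto b→3
  3='bbb' goto c→4
  4='bbbc' goto a→5
  5='bbbca' goto ·  [P0 ends]
  6='bc' goto b→21 c→7
  7='bcc' goto a→8
  8='bcca' goto c→9
  9='bccac' goto c→10
  10='bccacc' goto ·  [P1 ends]
  11='c' goto c→12
  12='cc' goto c→13
  13='ccc' goto c→14
  14='cccc' goto ·  [P2 ends]
  15='a' goto b→16
  16='ab' goto c→17
  17='abc' goto b→18
  18='abcb' goto b→19
  19='abcbb' goto b→20
  20='abcbbb' goto ·  [P3 ends]
  21='bcb' goto b→22
  22='bcbb' goto b→23
  23='bcbbb' goto ·  [P4 ends]

Failure links (BFS by depth):
  fail(1) 'b': from fail(0)=0 chase 'b': 0 ⇒ 0;  out=∅∪out(0)=∅
  fail(11) 'c': from fail(0)=0 chase 'c': 0 ⇒ 0;  out=∅∪out(0)=∅
  fail(15) 'a': from fail(0)=0 chase 'a': 0 ⇒ 0;  out=∅∪out(0)=∅
  fail(2) 'bb': from fail(1)=0 chase 'b': 0 ⇒ 1;  out=∅∪out(1)=∅
  fail(6) 'bc': from fail(1)=0 chase 'c': 0 ⇒ 11;  out=∅∪out(11)=∅
  fail(12) 'cc': from fail(11)=0 chase 'c': 0 ⇒ 11;  out=∅∪out(11)=∅
  fail(16) 'ab': from fail(15)=0 chase 'b': 0 ⇒ 1;  out=∅∪out(1)=∅
  fail(3) 'bbb': from fail(2)=1 chase 'b': 1 ⇒ 2;  out=∅∪out(2)=∅
  fail(7) 'bcc': from fail(6)=11 chase 'c': 11 ⇒ 12;  out=∅∪out(12)=∅
  fail(13) 'ccc': from fail(12)=11 chase 'c': 11 ⇒ 12;  out=∅∪out(12)=∅
  fail(17) 'abc': from fail(16)=1 chase 'c': 1 ⇒ 6;  out=∅∪out(6)=∅
  fail(21) 'bcb': from fail(6)=11 chase 'b': 11→0 ⇒ 1;  out=∅∪out(1)=∅
  fail(4) 'bbbc': from fail(3)=2 chase 'c': 2→1 ⇒ 6;  out=∅∪out(6)=∅
  fail(8) 'bcca': from fail(7)=12 chase 'a': 12→11→0 ⇒ 15;  out=∅∪out(15)=∅
  fail(14) 'cccc': from fail(13)=12 chase 'c': 12 ⇒ 13;  out={2}∪out(13)={2}
  fail(18) 'abcb': from fail(17)=6 chase 'b': 6 ⇒ 21;  out=∅∪out(21)=∅
  fail(22) 'bcbb': from fail(21)=1 chase 'b': 1 ⇒ 2;  out=∅∪out(2)=∅
  fail(5) 'bbbca': from fail(4)=6 chase 'a': 6→11→0 ⇒ 15;  out={0}∪out(15)={0}
  fail(9) 'bccac': from fail(8)=15 chase 'c': 15→0 ⇒ 11;  out=∅∪out(11)=∅
  fail(19) 'abcbb': from fail(18)=21 chase 'b': 21 ⇒ 22;  out=∅∪out(22)=∅
  fail(23) 'bcbbb': from fail(22)=2 chase 'b': 2 ⇒ 3;  out={4}∪out(3)={4}
  fail(10) 'bccacc': from fail(9)=11 chase 'c': 11 ⇒ 12;  out={1}∪out(12)={1}
  fail(20) 'abcbbb': from fail(19)=22 chase 'b': 22 ⇒ 23;  out={3}∪out(23)={3,4}

Run:
pos 0 'b': at 1
pos 1 'b': at 2
pos 2 'b': at 3
pos 3 'c': at 4
pos 4 'a': at 5  ** P0@[0:4]
pos 5 'b': at 16 (via fail)
pos 6 'c': at 17
pos 7 'a': at 15 (via fail)
pos 8 'a': at 15 (via fail)
pos 9 'b': at 16
pos 10 'c': at 17
pos 11 'b': at 18
pos 12 'b': at 19
pos 13 'b': at 20  ** P3@[8:13],P4@[9:13]
pos 14 'b': at 3 (via fail)
pos 15 'b': at 3 (via fail)
pos 16 'b': at 3 (via fail)
pos 17 'a': at 15 (via fail)
pos 18 'c': at 11 (via fail)
pos 19 'a': at 15 (via fail)
pos 20 'b': at 16
pos 21 'c': at 17
pos 22 'b': at 18
pos 23 'b': at 19
pos 24 'b': at 20  ** P3@[19:24],P4@[20:24]
pos 25 'a': at 15 (via fail)
pos 26 'a': at 15 (via fail)
pos 27 'c': at 11 (via fail)
pos 28 'c': at 12

Matches: [[4,0],[13,3],[13,4],[24,3],[24,4]]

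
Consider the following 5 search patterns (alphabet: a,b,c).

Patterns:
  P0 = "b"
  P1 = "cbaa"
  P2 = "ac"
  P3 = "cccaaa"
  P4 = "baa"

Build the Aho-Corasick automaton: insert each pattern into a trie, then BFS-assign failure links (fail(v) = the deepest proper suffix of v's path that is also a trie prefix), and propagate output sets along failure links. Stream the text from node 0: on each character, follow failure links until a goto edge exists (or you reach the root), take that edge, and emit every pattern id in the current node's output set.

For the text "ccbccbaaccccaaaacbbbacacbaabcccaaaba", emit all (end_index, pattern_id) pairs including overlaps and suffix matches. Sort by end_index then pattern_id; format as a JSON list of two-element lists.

Build:
Trie nodes:
  n0 'ε': a→6 b→1 c→2
  n1 'b': a→13  ←P0
  n2 'c': b→3 c→8
  n3 'cb': a→4
  n4 'cba': a→5
  n5 'cbaa': ·  ←P1
  n6 'a': c→7
  n7 'ac': ·  ←P2
  n8 'cc': c→9
  n9 'ccc': a→10
  n10 'ccca': a→11
  n11 'cccaa': a→12
  n12 'cccaaa': ·  ←P3
  n13 'ba': a→14
  n14 'baa': ·  ←P4

BFS fail/out derivation:
  fail(1) 'b': from fail(0)=0 chase 'b': 0 ⇒ 0;  out={0}∪out(0)={0}
  fail(2) 'c': from fail(0)=0 chase 'c': 0 ⇒ 0;  out=∅∪out(0)=∅
  fail(6) 'a': from fail(0)=0 chase 'a': 0 ⇒ 0;  out=∅∪out(0)=∅
  fail(3) 'cb': from fail(2)=0 chase 'b': 0 ⇒ 1;  out=∅∪out(1)={0}
  fail(7) 'ac': from fail(6)=0 chase 'c': 0 ⇒ 2;  out={2}∪out(2)={2}
  fail(8) 'cc': from fail(2)=0 chase 'c': 0 ⇒ 2;  out=∅∪out(2)=∅
  fail(13) 'ba': from fail(1)=0 chase 'a': 0 ⇒ 6;  out=∅∪out(6)=∅
  fail(4) 'cba': from fail(3)=1 chase 'a': 1 ⇒ 13;  out=∅∪out(13)=∅
  fail(9) 'ccc': from fail(8)=2 chase 'c': 2 ⇒ 8;  out=∅∪out(8)=∅
  fail(14) 'baa': from fail(13)=6 chase 'a': 6→0 ⇒ 6;  out={4}∪out(6)={4}
  fail(5) 'cbaa': from fail(4)=13 chase 'a': 13 ⇒ 14;  out={1}∪out(14)={1,4}
  fail(10) 'ccca': from fail(9)=8 chase 'a': 8→2→0 ⇒ 6;  out=∅∪out(6)=∅
  fail(11) 'cccaa': from fail(10)=6 chase 'a': 6→0 ⇒ 6;  out=∅∪out(6)=∅
  fail(12) 'cccaaa': from fail(11)=6 chase 'a': 6→0 ⇒ 6;  out={3}∪out(6)={3}

Run:
i=0 'c': node 0→2
i=1 'c': node 2→8
i=2 'b': node 8→3 ·f  → match P0@[2:2]
i=3 'c': node 3→2 ·f
i=4 'c': node 2→8
i=5 'b': node 8→3 ·f  → match P0@[5:5]
i=6 'a': node 3→4
i=7 'a': node 4→5  → match P1@[4:7],P4@[5:7]
i=8 'c': node 5→7 ·f  → match P2@[7:8]
i=9 'c': node 7→8 ·f
i=10 'c': node 8→9
i=11 'c': node 9→9 ·f
i=12 'a': node 9→10
i=13 'a': node 10→11
i=14 'a': node 11→12  → match P3@[9:14]
i=15 'a': node 12→6 ·f
i=16 'c': node 6→7  → match P2@[15:16]
i=17 'b': node 7→3 ·f  → match P0@[17:17]
i=18 'b': node 3→1 ·f  → match P0@[18:18]
i=19 'b': node 1→1 ·f  → match P0@[19:19]
i=20 'a': node 1→13
i=21 'c': node 13→7 ·f  → match P2@[20:21]
i=22 'a': node 7→6 ·f
i=23 'c': node 6→7  → match P2@[22:23]
i=24 'b': node 7→3 ·f  → match P0@[24:24]
i=25 'a': node 3→4
i=26 'a': node 4→5  → match P1@[23:26],P4@[24:26]
i=27 'b': node 5→1 ·f  → match P0@[27:27]
i=28 'c': node 1→2 ·f
i=29 'c': node 2→8
i=30 'c': node 8→9
i=31 'a': node 9→10
i=32 'a': node 10→11
i=33 'a': node 11→12  → match P3@[28:33]
i=34 'b': node 12→1 ·f  → match P0@[34:34]
i=35 'a': node 1→13

Result: [[2,0],[5,0],[7,1],[7,4],[8,2],[14,3],[16,2],[17,0],[18,0],[19,0],[21,2],[23,2],[24,0],[26,1],[26,4],[27,0],[33,3],[34,0]]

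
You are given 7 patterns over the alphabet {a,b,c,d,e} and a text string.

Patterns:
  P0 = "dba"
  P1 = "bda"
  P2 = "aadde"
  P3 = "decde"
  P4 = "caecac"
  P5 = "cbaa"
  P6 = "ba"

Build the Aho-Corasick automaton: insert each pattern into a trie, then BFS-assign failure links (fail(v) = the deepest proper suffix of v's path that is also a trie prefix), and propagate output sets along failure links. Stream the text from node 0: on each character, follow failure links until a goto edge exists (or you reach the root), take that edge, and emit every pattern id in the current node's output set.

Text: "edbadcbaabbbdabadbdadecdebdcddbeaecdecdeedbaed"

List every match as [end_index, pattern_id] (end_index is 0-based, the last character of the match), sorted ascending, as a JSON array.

Construct AC machine:
Trie nodes:
  n0 'ε': a→7 b→4 c→16 d→1
  n1 'd': b→2 e→12
  n2 'db': a→3
  n3 'dba': ·  [P0 ends]
  n4 'b': a→25 d→5
  n5 'bd': a→6
  n6 'bda': ·  [P1 ends]
  n7 'a': a→8
  n8 'aa': d→9
  n9 'aad': d→10
  n10 'aadd': e→11
  n11 'aadde': ·  [P2 ends]
  n12 'de': c→13
  n13 'dec': d→14
  n14 'decd': e→15
  n15 'decde': ·  [P3 ends]
  n16 'c': a→17 b→22
  n17 'ca': e→18
  n18 'cae': c→19
  n19 'caec': a→20
  n20 'caeca': c→21
  n21 'caecac': ·  [P4 ends]
  n22 'cb': a→23
  n23 'cba': a→24
  n24 'cbaa': ·  [P5 ends]
  n25 'ba': ·  [P6 ends]

Failure links (BFS by depth):
  n1('d'): parent n0 fail=0; on 'd' 0 → fail=0;  out ∅∪∅=∅
  n4('b'): parent n0 fail=0; on 'b' 0 → fail=0;  out ∅∪∅=∅
  n7('a'): parent n0 fail=0; on 'a' 0 → fail=0;  out ∅∪∅=∅
  n16('c'): parent n0 fail=0; on 'c' 0 → fail=0;  out ∅∪∅=∅
  n2('db'): parent n1 fail=0; on 'b' 0 → fail=4;  out ∅∪∅=∅
  n5('bd'): parent n4 fail=0; on 'd' 0 → fail=1;  out ∅∪∅=∅
  n8('aa'): parent n7 fail=0; on 'a' 0 → fail=7;  out ∅∪∅=∅
  n12('de'): parent n1 fail=0; on 'e' 0 → fail=0;  out ∅∪∅=∅
  n17('ca'): parent n16 fail=0; on 'a' 0 → fail=7;  out ∅∪∅=∅
  n22('cb'): parent n16 fail=0; on 'b' 0 → fail=4;  out ∅∪∅=∅
  n25('ba'): parent n4 fail=0; on 'a' 0 → fail=7;  out {6}∪∅={6}
  n3('dba'): parent n2 fail=4; on 'a' 4 → fail=25;  out {0}∪{6}={0,6}
  n6('bda'): parent n5 fail=1; on 'a' 1→0 → fail=7;  out {1}∪∅={1}
  n9('aad'): parent n8 fail=7; on 'd' 7→0 → fail=1;  out ∅∪∅=∅
  n13('dec'): parent n12 fail=0; on 'c' 0 → fail=16;  out ∅∪∅=∅
  n18('cae'): parent n17 fail=7; on 'e' 7→0 → fail=0;  out ∅∪∅=∅
  n23('cba'): parent n22 fail=4; on 'a' 4 → fail=25;  out ∅∪{6}={6}
  n10('aadd'): parent n9 fail=1; on 'd' 1→0 → fail=1;  out ∅∪∅=∅
  n14('decd'): parent n13 fail=16; on 'd' 16→0 → fail=1;  out ∅∪∅=∅
  n19('caec'): parent n18 fail=0; on 'c' 0 → fail=16;  out ∅∪∅=∅
  n24('cbaa'): parent n23 fail=25; on 'a' 25→7 → fail=8;  out {5}∪∅={5}
  n11('aadde'): parent n10 fail=1; on 'e' 1 → fail=12;  out {2}∪∅={2}
  n15('decde'): parent n14 fail=1; on 'e' 1 → fail=12;  out {3}∪∅={3}
  n20('caeca'): parent n19 fail=16; on 'a' 16 → fail=17;  out ∅∪∅=∅
  n21('caecac'): parent n20 fail=17; on 'c' 17→7→0 → fail=16;  out {4}∪∅={4}

Scan:
i=0 'e': node 0→0
i=1 'd': node 0→1
i=2 'b': node 1→2
i=3 'a': node 2→3  → match P0@[1:3],P6@[2:3]
i=4 'd': node 3→1 (via fail)
i=5 'c': node 1→16 (via fail)
i=6 'b': node 16→22
i=7 'a': node 22→23  → match P6@[6:7]
i=8 'a': node 23→24  → match P5@[5:8]
i=9 'b': node 24→4 (via fail)
i=10 'b': node 4→4 (via fail)
i=11 'b': node 4→4 (via fail)
i=12 'd': node 4→5
i=13 'a': node 5→6  → match P1@[11:13]
i=14 'b': node 6→4 (via fail)
i=15 'a': node 4→25  → match P6@[14:15]
i=16 'd': node 25→1 (via fail)
i=17 'b': node 1→2
i=18 'd': node 2→5 (via fail)
i=19 'a': node 5→6  → match P1@[17:19]
i=20 'd': node 6→1 (via fail)
i=21 'e': node 1→12
i=22 'c': node 12→13
i=23 'd': node 13→14
i=24 'e': node 14→15  → match P3@[20:24]
i=25 'b': node 15→4 (via fail)
i=26 'd': node 4→5
i=27 'c': node 5→16 (via fail)
i=28 'd': node 16→1 (via fail)
i=29 'd': node 1→1 (via fail)
i=30 'b': node 1→2
i=31 'e': node 2→0 (via fail)
i=32 'a': node 0→7
i=33 'e': node 7→0 (via fail)
i=34 'c': node 0→16
i=35 'd': node 16→1 (via fail)
i=36 'e': node 1→12
i=37 'c': node 12→13
i=38 'd': node 13→14
i=39 'e': node 14→15  → match P3@[35:39]
i=40 'e': node 15→0 (via fail)
i=41 'd': node 0→1
i=42 'b': node 1→2
i=43 'a': node 2→3  → match P0@[41:43],P6@[42:43]
i=44 'e': node 3→0 (via fail)
i=45 'd': node 0→1

Result: [[3,0],[3,6],[7,6],[8,5],[13,1],[15,6],[19,1],[24,3],[39,3],[43,0],[43,6]]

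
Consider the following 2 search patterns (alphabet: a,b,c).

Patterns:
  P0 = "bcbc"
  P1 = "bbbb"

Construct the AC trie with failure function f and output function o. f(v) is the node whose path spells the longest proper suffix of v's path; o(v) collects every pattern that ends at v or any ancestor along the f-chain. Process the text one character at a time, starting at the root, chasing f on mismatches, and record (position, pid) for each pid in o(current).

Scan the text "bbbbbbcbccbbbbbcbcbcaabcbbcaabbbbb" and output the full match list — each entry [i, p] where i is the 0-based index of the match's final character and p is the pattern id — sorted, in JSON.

Build automaton:
Trie nodes:
  n0 'ε': b→1
  n1 'b': b→5 c→2
  n2 'bc': b→3
  n3 'bcb': c→4
  n4 'bcbc': ·  [P0 ends]
  n5 'bb': b→6
  n6 'bbb': b→7
  n7 'bbbb': ·  [P1 ends]

BFS fail/out derivation:
  n1('b'): parent n0 fail=0; on 'b' 0 → fail=0;  out ∅∪∅=∅
  n2('bc'): parent n1 fail=0; on 'c' 0 → fail=0;  out ∅∪∅=∅
  n5('bb'): parent n1 fail=0; on 'b' 0 → fail=1;  out ∅∪∅=∅
  n3('bcb'): parent n2 fail=0; on 'b' 0 → fail=1;  out ∅∪∅=∅
  n6('bbb'): parent n5 fail=1; on 'b' 1 → fail=5;  out ∅∪∅=∅
  n4('bcbc'): parent n3 fail=1; on 'c' 1 → fail=2;  out {0}∪∅={0}
  n7('bbbb'): parent n6 fail=5; on 'b' 5 → fail=6;  out {1}∪∅={1}

Scan:
i=0 'b': node 0→1
i=1 'b': node 1→5
i=2 'b': node 5→6
i=3 'b': node 6→7  → match P1@[0:3]
i=4 'b': node 7→7 (via fail)  → match P1@[1:4]
i=5 'b': node 7→7 (via fail)  → match P1@[2:5]
i=6 'c': node 7→2 (via fail)
i=7 'b': node 2→3
i=8 'c': node 3→4  → match P0@[5:8]
i=9 'c': node 4→0 (via fail)
i=10 'b': node 0→1
i=11 'b': node 1→5
i=12 'b': node 5→6
i=13 'b': node 6→7  → match P1@[10:13]
i=14 'b': node 7→7 (via fail)  → match P1@[11:14]
i=15 'c': node 7→2 (via fail)
i=16 'b': node 2→3
i=17 'c': node 3→4  → match P0@[14:17]
i=18 'b': node 4→3 (via fail)
i=19 'c': node 3→4  → match P0@[16:19]
i=20 'a': node 4→0 (via fail)
i=21 'a': node 0→0
i=22 'b': node 0→1
i=23 'c': node 1→2
i=24 'b': node 2→3
i=25 'b': node 3→5 (via fail)
i=26 'c': node 5→2 (via fail)
i=27 'a': node 2→0 (via fail)
i=28 'a': node 0→0
i=29 'b': node 0→1
i=30 'b': node 1→5
i=31 'b': node 5→6
i=32 'b': node 6→7  → match P1@[29:32]
i=33 'b': node 7→7 (via fail)  → match P1@[30:33]

Matches: [[3,1],[4,1],[5,1],[8,0],[13,1],[14,1],[17,0],[19,0],[32,1],[33,1]]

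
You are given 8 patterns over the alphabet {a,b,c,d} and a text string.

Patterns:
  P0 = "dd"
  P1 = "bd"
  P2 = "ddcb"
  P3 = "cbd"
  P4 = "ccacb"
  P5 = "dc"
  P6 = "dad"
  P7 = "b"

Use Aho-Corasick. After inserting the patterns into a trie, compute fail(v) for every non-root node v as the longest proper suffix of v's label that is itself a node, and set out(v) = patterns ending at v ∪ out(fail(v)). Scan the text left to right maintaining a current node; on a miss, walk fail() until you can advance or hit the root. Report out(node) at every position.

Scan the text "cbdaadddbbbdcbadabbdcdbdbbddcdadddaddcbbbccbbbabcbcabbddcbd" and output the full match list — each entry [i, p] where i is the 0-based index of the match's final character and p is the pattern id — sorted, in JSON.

Build automaton:
Trie nodes:
  0='ε' goto b→3 c→7 d→1
  1='d' goto a→15 c→14 d→2
  2='dd' goto c→5  ←P0
  3='b' goto d→4  ←P7
  4='bd' goto ·  ←P1
  5='ddc' goto b→6
  6='ddcb' goto ·  ←P2
  7='c' goto b→8 c→10
  8='cb' goto d→9
  9='cbd' goto ·  ←P3
  10='cc' goto a→11
  11='cca' goto c→12
  12='ccac' goto b→13
  13='ccacb' goto ·  ←P4
  14='dc' goto ·  ←P5
  15='da' goto d→16
  16='dad' goto ·  ←P6

BFS fail/out derivation:
  n1('d'): parent n0 fail=0; on 'd' 0 → fail=0;  out ∅∪∅=∅
  n3('b'): parent n0 fail=0; on 'b' 0 → fail=0;  out {7}∪∅={7}
  n7('c'): parent n0 fail=0; on 'c' 0 → fail=0;  out ∅∪∅=∅
  n2('dd'): parent n1 fail=0; on 'd' 0 → fail=1;  out {0}∪∅={0}
  n4('bd'): parent n3 fail=0; on 'd' 0 → fail=1;  out {1}∪∅={1}
  n8('cb'): parent n7 fail=0; on 'b' 0 → fail=3;  out ∅∪{7}={7}
  n10('cc'): parent n7 fail=0; on 'c' 0 → fail=7;  out ∅∪∅=∅
  n14('dc'): parent n1 fail=0; on 'c' 0 → fail=7;  out {5}∪∅={5}
  n15('da'): parent n1 fail=0; on 'a' 0 → fail=0;  out ∅∪∅=∅
  n5('ddc'): parent n2 fail=1; on 'c' 1 → fail=14;  out ∅∪{5}={5}
  n9('cbd'): parent n8 fail=3; on 'd' 3 → fail=4;  out {3}∪{1}={1,3}
  n11('cca'): parent n10 fail=7; on 'a' 7→0 → fail=0;  out ∅∪∅=∅
  n16('dad'): parent n15 fail=0; on 'd' 0 → fail=1;  out {6}∪∅={6}
  n6('ddcb'): parent n5 fail=14; on 'b' 14→7 → fail=8;  out {2}∪{7}={2,7}
  n12('ccac'): parent n11 fail=0; on 'c' 0 → fail=7;  out ∅∪∅=∅
  n13('ccacb'): parent n12 fail=7; on 'b' 7 → fail=8;  out {4}∪{7}={4,7}

Run:
[0] read 'c'  n0⇒n7
[1] read 'b'  n7⇒n8  → match P7@[1:1]
[2] read 'd'  n8⇒n9  → match P1@[1:2],P3@[0:2]
[3] read 'a'  n9⇒n15 (via fail)
[4] read 'a'  n15⇒n0 (via fail)
[5] read 'd'  n0⇒n1
[6] read 'd'  n1⇒n2  → match P0@[5:6]
[7] read 'd'  n2⇒n2 (via fail)  → match P0@[6:7]
[8] read 'b'  n2⇒n3 (via fail)  → match P7@[8:8]
[9] read 'b'  n3⇒n3 (via fail)  → match P7@[9:9]
[10] read 'b'  n3⇒n3 (via fail)  → match P7@[10:10]
[11] read 'd'  n3⇒n4  → match P1@[10:11]
[12] read 'c'  n4⇒n14 (via fail)  → match P5@[11:12]
[13] read 'b'  n14⇒n8 (via fail)  → match P7@[13:13]
[14] read 'a'  n8⇒n0 (via fail)
[15] read 'd'  n0⇒n1
[16] read 'a'  n1⇒n15
[17] read 'b'  n15⇒n3 (via fail)  → match P7@[17:17]
[18] read 'b'  n3⇒n3 (via fail)  → match P7@[18:18]
[19] read 'd'  n3⇒n4  → match P1@[18:19]
[20] read 'c'  n4⇒n14 (via fail)  → match P5@[19:20]
[21] read 'd'  n14⇒n1 (via fail)
[22] read 'b'  n1⇒n3 (via fail)  → match P7@[22:22]
[23] read 'd'  n3⇒n4  → match P1@[22:23]
[24] read 'b'  n4⇒n3 (via fail)  → match P7@[24:24]
[25] read 'b'  n3⇒n3 (via fail)  → match P7@[25:25]
[26] read 'd'  n3⇒n4  → match P1@[25:26]
[27] read 'd'  n4⇒n2 (via fail)  → match P0@[26:27]
[28] read 'c'  n2⇒n5  → match P5@[27:28]
[29] read 'd'  n5⇒n1 (via fail)
[30] read 'a'  n1⇒n15
[31] read 'd'  n15⇒n16  → match P6@[29:31]
[32] read 'd'  n16⇒n2 (via fail)  → match P0@[31:32]
[33] read 'd'  n2⇒n2 (via fail)  → match P0@[32:33]
[34] read 'a'  n2⇒n15 (via fail)
[35] read 'd'  n15⇒n16  → match P6@[33:35]
[36] read 'd'  n16⇒n2 (via fail)  → match P0@[35:36]
[37] read 'c'  n2⇒n5  → match P5@[36:37]
[38] read 'b'  n5⇒n6  → match P2@[35:38],P7@[38:38]
[39] read 'b'  n6⇒n3 (via fail)  → match P7@[39:39]
[40] read 'b'  n3⇒n3 (via fail)  → match P7@[40:40]
[41] read 'c'  n3⇒n7 (via fail)
[42] read 'c'  n7⇒n10
[43] read 'b'  n10⇒n8 (via fail)  → match P7@[43:43]
[44] read 'b'  n8⇒n3 (via fail)  → match P7@[44:44]
[45] read 'b'  n3⇒n3 (via fail)  → match P7@[45:45]
[46] read 'a'  n3⇒n0 (via fail)
[47] read 'b'  n0⇒n3  → match P7@[47:47]
[48] read 'c'  n3⇒n7 (via fail)
[49] read 'b'  n7⇒n8  → match P7@[49:49]
[50] read 'c'  n8⇒n7 (via fail)
[51] read 'a'  n7⇒n0 (via fail)
[52] read 'b'  n0⇒n3  → match P7@[52:52]
[53] read 'b'  n3⇒n3 (via fail)  → match P7@[53:53]
[54] read 'd'  n3⇒n4  → match P1@[53:54]
[55] read 'd'  n4⇒n2 (via fail)  → match P0@[54:55]
[56] read 'c'  n2⇒n5  → match P5@[55:56]
[57] read 'b'  n5⇒n6  → match P2@[54:57],P7@[57:57]
[58] read 'd'  n6⇒n9 (via fail)  → match P1@[57:58],P3@[56:58]

Matches: [[1,7],[2,1],[2,3],[6,0],[7,0],[8,7],[9,7],[10,7],[11,1],[12,5],[13,7],[17,7],[18,7],[19,1],[20,5],[22,7],[23,1],[24,7],[25,7],[26,1],[27,0],[28,5],[31,6],[32,0],[33,0],[35,6],[36,0],[37,5],[38,2],[38,7],[39,7],[40,7],[43,7],[44,7],[45,7],[47,7],[49,7],[52,7],[53,7],[54,1],[55,0],[56,5],[57,2],[57,7],[58,1],[58,3]]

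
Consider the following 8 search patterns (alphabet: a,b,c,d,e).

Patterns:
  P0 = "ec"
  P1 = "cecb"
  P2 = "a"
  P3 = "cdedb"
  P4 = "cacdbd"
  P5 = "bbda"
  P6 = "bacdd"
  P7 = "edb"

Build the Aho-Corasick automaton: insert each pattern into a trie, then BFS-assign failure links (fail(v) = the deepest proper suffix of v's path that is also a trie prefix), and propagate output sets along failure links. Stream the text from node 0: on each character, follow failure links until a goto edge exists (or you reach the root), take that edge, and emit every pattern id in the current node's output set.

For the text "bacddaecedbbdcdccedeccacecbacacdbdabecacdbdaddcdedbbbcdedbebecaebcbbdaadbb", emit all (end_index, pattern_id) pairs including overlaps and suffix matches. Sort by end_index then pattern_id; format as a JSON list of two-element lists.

Construct AC machine:
Trie (insert patterns):
  n0 'ε': a→7 b→17 c→3 e→1
  n1 'e': c→2 d→25
  n2 'ec': ·  [P0 ends]
  n3 'c': a→12 d→8 e→4
  n4 'ce': c→5
  n5 'cec': b→6
  n6 'cecb': ·  [P1 ends]
  n7 'a': ·  [P2 ends]
  n8 'cd': e→9
  n9 'cde': d→10
  n10 'cded': b→11
  n11 'cdedb': ·  [P3 ends]
  n12 'ca': c→13
  n13 'cac': d→14
  n14 'cacd': b→15
  n15 'cacdb': d→16
  n16 'cacdbd': ·  [P4 ends]
  n17 'b': a→21 b→18
  n18 'bb': d→19
  n19 'bbd': a→20
  n20 'bbda': ·  [P5 ends]
  n21 'ba': c→22
  n22 'bac': d→23
  n23 'bacd': d→24
  n24 'bacdd': ·  [P6 ends]
  n25 'ed': b→26
  n26 'edb': ·  [P7 ends]

BFS fail/out derivation:
  n1('e'): parent n0 fail=0; on 'e' 0 → fail=0;  out ∅∪∅=∅
  n3('c'): parent n0 fail=0; on 'c' 0 → fail=0;  out ∅∪∅=∅
  n7('a'): parent n0 fail=0; on 'a' 0 → fail=0;  out {2}∪∅={2}
  n17('b'): parent n0 fail=0; on 'b' 0 → fail=0;  out ∅∪∅=∅
  n2('ec'): parent n1 fail=0; on 'c' 0 → fail=3;  out {0}∪∅={0}
  n4('ce'): parent n3 fail=0; on 'e' 0 → fail=1;  out ∅∪∅=∅
  n8('cd'): parent n3 fail=0; on 'd' 0 → fail=0;  out ∅∪∅=∅
  n12('ca'): parent n3 fail=0; on 'a' 0 → fail=7;  out ∅∪{2}={2}
  n18('bb'): parent n17 fail=0; on 'b' 0 → fail=17;  out ∅∪∅=∅
  n21('ba'): parent n17 fail=0; on 'a' 0 → fail=7;  out ∅∪{2}={2}
  n25('ed'): parent n1 fail=0; on 'd' 0 → fail=0;  out ∅∪∅=∅
  n5('cec'): parent n4 fail=1; on 'c' 1 → fail=2;  out ∅∪{0}={0}
  n9('cde'): parent n8 fail=0; on 'e' 0 → fail=1;  out ∅∪∅=∅
  n13('cac'): parent n12 fail=7; on 'c' 7→0 → fail=3;  out ∅∪∅=∅
  n19('bbd'): parent n18 fail=17; on 'd' 17→0 → fail=0;  out ∅∪∅=∅
  n22('bac'): parent n21 fail=7; on 'c' 7→0 → fail=3;  out ∅∪∅=∅
  n26('edb'): parent n25 fail=0; on 'b' 0 → fail=17;  out {7}∪∅={7}
  n6('cecb'): parent n5 fail=2; on 'b' 2→3→0 → fail=17;  out {1}∪∅={1}
  n10('cded'): parent n9 fail=1; on 'd' 1 → fail=25;  out ∅∪∅=∅
  n14('cacd'): parent n13 fail=3; on 'd' 3 → fail=8;  out ∅∪∅=∅
  n20('bbda'): parent n19 fail=0; on 'a' 0 → fail=7;  out {5}∪{2}={2,5}
  n23('bacd'): parent n22 fail=3; on 'd' 3 → fail=8;  out ∅∪∅=∅
  n11('cdedb'): parent n10 fail=25; on 'b' 25 → fail=26;  out {3}∪{7}={3,7}
  n15('cacdb'): parent n14 fail=8; on 'b' 8→0 → fail=17;  out ∅∪∅=∅
  n24('bacdd'): parent n23 fail=8; on 'd' 8→0 → fail=0;  out {6}∪∅={6}
  n16('cacdbd'): parent n15 fail=17; on 'd' 17→0 → fail=0;  out {4}∪∅={4}

Text stream:
[0] read 'b'  n0⇒n17
[1] read 'a'  n17⇒n21  emit P2@[1:1]
[2] read 'c'  n21⇒n22
[3] read 'd'  n22⇒n23
[4] read 'd'  n23⇒n24  emit P6@[0:4]
[5] read 'a'  n24⇒n7 (via fail)  emit P2@[5:5]
[6] read 'e'  n7⇒n1 (via fail)
[7] read 'c'  n1⇒n2  emit P0@[6:7]
[8] read 'e'  n2⇒n4 (via fail)
[9] read 'd'  n4⇒n25 (via fail)
[10] read 'b'  n25⇒n26  emit P7@[8:10]
[11] read 'b'  n26⇒n18 (via fail)
[12] read 'd'  n18⇒n19
[13] read 'c'  n19⇒n3 (via fail)
[14] read 'd'  n3⇒n8
[15] read 'c'  n8⇒n3 (via fail)
[16] read 'c'  n3⇒n3 (via fail)
[17] read 'e'  n3⇒n4
[18] read 'd'  n4⇒n25 (via fail)
[19] read 'e'  n25⇒n1 (via fail)
[20] read 'c'  n1⇒n2  emit P0@[19:20]
[21] read 'c'  n2⇒n3 (via fail)
[22] read 'a'  n3⇒n12  emit P2@[22:22]
[23] read 'c'  n12⇒n13
[24] read 'e'  n13⇒n4 (via fail)
[25] read 'c'  n4⇒n5  emit P0@[24:25]
[26] read 'b'  n5⇒n6  emit P1@[23:26]
[27] read 'a'  n6⇒n21 (via fail)  emit P2@[27:27]
[28] read 'c'  n21⇒n22
[29] read 'a'  n22⇒n12 (via fail)  emit P2@[29:29]
[30] read 'c'  n12⇒n13
[31] read 'd'  n13⇒n14
[32] read 'b'  n14⇒n15
[33] read 'd'  n15⇒n16  emit P4@[28:33]
[34] read 'a'  n16⇒n7 (via fail)  emit P2@[34:34]
[35] read 'b'  n7⇒n17 (via fail)
[36] read 'e'  n17⇒n1 (via fail)
[37] read 'c'  n1⇒n2  emit P0@[36:37]
[38] read 'a'  n2⇒n12 (via fail)  emit P2@[38:38]
[39] read 'c'  n12⇒n13
[40] read 'd'  n13⇒n14
[41] read 'b'  n14⇒n15
[42] read 'd'  n15⇒n16  emit P4@[37:42]
[43] read 'a'  n16⇒n7 (via fail)  emit P2@[43:43]
[44] read 'd'  n7⇒n0 (via fail)
[45] read 'd'  n0⇒n0
[46] read 'c'  n0⇒n3
[47] read 'd'  n3⇒n8
[48] read 'e'  n8⇒n9
[49] read 'd'  n9⇒n10
[50] read 'b'  n10⇒n11  emit P3@[46:50],P7@[48:50]
[51] read 'b'  n11⇒n18 (via fail)
[52] read 'b'  n18⇒n18 (via fail)
[53] read 'c'  n18⇒n3 (via fail)
[54] read 'd'  n3⇒n8
[55] read 'e'  n8⇒n9
[56] read 'd'  n9⇒n10
[57] read 'b'  n10⇒n11  emit P3@[53:57],P7@[55:57]
[58] read 'e'  n11⇒n1 (via fail)
[59] read 'b'  n1⇒n17 (via fail)
[60] read 'e'  n17⇒n1 (via fail)
[61] read 'c'  n1⇒n2  emit P0@[60:61]
[62] read 'a'  n2⇒n12 (via fail)  emit P2@[62:62]
[63] read 'e'  n12⇒n1 (via fail)
[64] read 'b'  n1⇒n17 (via fail)
[65] read 'c'  n17⇒n3 (via fail)
[66] read 'b'  n3⇒n17 (via fail)
[67] read 'b'  n17⇒n18
[68] read 'd'  n18⇒n19
[69] read 'a'  n19⇒n20  emit P2@[69:69],P5@[66:69]
[70] read 'a'  n20⇒n7 (via fail)  emit P2@[70:70]
[71] read 'd'  n7⇒n0 (via fail)
[72] read 'b'  n0⇒n17
[73] read 'b'  n17⇒n18

Result: [[1,2],[4,6],[5,2],[7,0],[10,7],[20,0],[22,2],[25,0],[26,1],[27,2],[29,2],[33,4],[34,2],[37,0],[38,2],[42,4],[43,2],[50,3],[50,7],[57,3],[57,7],[61,0],[62,2],[69,2],[69,5],[70,2]]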